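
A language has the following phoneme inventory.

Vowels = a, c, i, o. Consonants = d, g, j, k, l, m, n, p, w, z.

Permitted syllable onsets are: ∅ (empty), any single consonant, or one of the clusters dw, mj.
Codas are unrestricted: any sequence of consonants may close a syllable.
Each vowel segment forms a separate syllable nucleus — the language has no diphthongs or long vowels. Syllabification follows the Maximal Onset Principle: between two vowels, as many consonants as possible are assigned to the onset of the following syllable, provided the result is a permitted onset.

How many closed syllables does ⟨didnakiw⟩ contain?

The vowels are i, a, i — 3 nuclei, so 3 syllables.
V1 /i/ – V2 /a/: /dn/; trying suffixes from longest down, /n/ is the first permitted one, so coda /d/ | onset /n/.
V2 /a/ – V3 /i/: /k/ → onset of the next syllable (single consonants are always licit onsets).
So the parse is did.na.kiw.
Classifying each syllable: /did/ (closed), /na/ (open), /kiw/ (closed).
Closed syllables: 2.

2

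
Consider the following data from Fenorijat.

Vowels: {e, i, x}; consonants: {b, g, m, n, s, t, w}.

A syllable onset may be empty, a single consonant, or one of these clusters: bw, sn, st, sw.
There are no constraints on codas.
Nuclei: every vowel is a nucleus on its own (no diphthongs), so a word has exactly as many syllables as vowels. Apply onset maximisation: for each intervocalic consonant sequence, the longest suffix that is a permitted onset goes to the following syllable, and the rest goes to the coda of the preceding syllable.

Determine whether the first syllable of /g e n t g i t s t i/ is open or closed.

Nuclei (vowels): e, i, i → 3 syllables.
σ1/σ2 boundary: /ntg/ splits as /nt/ + /g/ (/g/ is the longest suffix that is a licit onset).
σ2/σ3 boundary: /tst/; trying suffixes from longest down, /st/ is the first permitted one, so coda /t/ | onset /st/.
So the parse is gent.git.sti.
Syllable 1 is /gent/ with coda /nt/, so it is closed.

closed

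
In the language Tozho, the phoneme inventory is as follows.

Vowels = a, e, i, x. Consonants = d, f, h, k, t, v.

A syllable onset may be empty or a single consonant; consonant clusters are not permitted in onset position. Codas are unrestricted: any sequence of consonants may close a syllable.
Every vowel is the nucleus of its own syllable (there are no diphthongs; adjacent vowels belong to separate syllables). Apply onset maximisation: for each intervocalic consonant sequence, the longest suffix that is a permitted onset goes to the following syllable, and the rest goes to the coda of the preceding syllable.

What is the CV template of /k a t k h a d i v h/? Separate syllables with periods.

The vowels are a, a, i — 3 nuclei, so 3 syllables.
Between /a/ (V1) and /a/ (V2): /tkh/; trying suffixes from longest down, /h/ is the first permitted one, so coda /tk/ | onset /h/.
Between /a/ (V2) and /i/ (V3): just /d/ — single C goes to the following onset.
Result: katk.ha.divh.
Mapping each syllable to C/V: /katk/ → CVCC, /ha/ → CV, /divh/ → CVCC.

CVCC.CV.CVCC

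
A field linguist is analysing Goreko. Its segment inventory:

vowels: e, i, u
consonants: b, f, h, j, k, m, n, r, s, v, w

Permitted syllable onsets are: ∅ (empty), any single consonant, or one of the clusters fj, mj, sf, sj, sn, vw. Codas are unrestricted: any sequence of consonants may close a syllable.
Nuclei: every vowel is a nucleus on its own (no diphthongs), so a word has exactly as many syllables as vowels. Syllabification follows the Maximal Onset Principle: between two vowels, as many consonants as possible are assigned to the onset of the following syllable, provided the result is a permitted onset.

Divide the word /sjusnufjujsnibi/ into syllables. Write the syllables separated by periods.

The vowels are u, u, u, i, i — 5 nuclei, so 5 syllables.
/u…u/ gap (V1→V2): /sn/ is a licit onset in full, so it all attaches to the next syllable.
/u…u/ gap (V2→V3): cluster /fj/ — /fj/ is itself a permitted onset, so the whole cluster goes right; preceding coda = ∅.
/u…i/ gap (V3→V4): /jsn/ splits as /j/ + /sn/ (/sn/ is the longest suffix that is a licit onset).
/i…i/ gap (V4→V5): just /b/ — single C goes to the following onset.

sju.snu.fjuj.sni.bi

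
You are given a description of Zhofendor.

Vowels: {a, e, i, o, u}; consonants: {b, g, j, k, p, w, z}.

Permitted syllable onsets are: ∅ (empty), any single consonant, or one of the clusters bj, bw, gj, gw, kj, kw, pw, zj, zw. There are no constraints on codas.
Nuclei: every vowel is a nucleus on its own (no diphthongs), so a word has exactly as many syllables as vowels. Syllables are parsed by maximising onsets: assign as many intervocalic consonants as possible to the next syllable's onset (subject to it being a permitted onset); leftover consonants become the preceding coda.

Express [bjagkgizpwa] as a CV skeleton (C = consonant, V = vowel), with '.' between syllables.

Vowels present: a, i, a; each is a nucleus, giving 3 syllables.
V1 /a/ – V2 /i/: /gkg/; trying suffixes from longest down, /g/ is the first permitted one, so coda /gk/ | onset /g/.
V2 /i/ – V3 /a/: /zpw/ splits as /z/ + /pw/ (/pw/ is the longest suffix that is a licit onset).
Syllabification: bjagk.giz.pwa.
Mapping each syllable to C/V: /bjagk/ → CCVCC, /giz/ → CVC, /pwa/ → CCV.

CCVCC.CVC.CCV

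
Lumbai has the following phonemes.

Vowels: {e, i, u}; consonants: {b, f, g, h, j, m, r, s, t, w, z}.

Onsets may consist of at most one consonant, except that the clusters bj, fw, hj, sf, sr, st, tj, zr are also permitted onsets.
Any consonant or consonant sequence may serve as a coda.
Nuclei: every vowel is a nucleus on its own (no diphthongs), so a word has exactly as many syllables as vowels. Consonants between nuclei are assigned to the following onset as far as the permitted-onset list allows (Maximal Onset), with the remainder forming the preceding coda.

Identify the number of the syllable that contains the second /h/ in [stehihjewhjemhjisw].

Vowels present: e, i, e, e, i; each is a nucleus, giving 5 syllables.
σ1/σ2 boundary: /h/ is a single consonant, so it becomes the next onset.
σ2/σ3 boundary: /hj/ — entire cluster is a permitted onset → onset /hj/, coda ∅.
σ3/σ4 boundary: /whj/ splits as /w/ + /hj/ (/hj/ is the longest suffix that is a licit onset).
σ4/σ5 boundary: /mhj/; trying suffixes from longest down, /hj/ is the first permitted one, so coda /m/ | onset /hj/.
So the parse is ste.hi.hjew.hjem.hjisw.
The second /h/ is in the onset of syllable 3 (/hjew/).

3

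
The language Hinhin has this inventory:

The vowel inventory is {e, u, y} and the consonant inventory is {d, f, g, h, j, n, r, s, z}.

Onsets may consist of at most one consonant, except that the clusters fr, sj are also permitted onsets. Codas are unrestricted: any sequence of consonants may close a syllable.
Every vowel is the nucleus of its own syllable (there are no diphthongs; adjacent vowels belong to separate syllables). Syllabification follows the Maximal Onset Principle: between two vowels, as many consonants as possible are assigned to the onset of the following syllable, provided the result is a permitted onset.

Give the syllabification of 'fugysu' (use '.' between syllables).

Nuclei (vowels): u, y, u → 3 syllables.
σ1/σ2 boundary: /g/ → onset of the next syllable (single consonants are always licit onsets).
σ2/σ3 boundary: just /s/ — single C goes to the following onset.

fu.gy.su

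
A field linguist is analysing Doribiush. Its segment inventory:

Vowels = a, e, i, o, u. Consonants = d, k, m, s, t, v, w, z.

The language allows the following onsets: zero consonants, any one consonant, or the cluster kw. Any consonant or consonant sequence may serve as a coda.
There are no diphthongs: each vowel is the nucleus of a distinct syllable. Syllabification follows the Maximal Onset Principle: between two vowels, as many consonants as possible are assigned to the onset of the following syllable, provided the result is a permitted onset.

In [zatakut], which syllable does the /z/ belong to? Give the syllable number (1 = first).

1

Vowels present: a, a, u; each is a nucleus, giving 3 syllables.
V1 /a/ – V2 /a/: just /t/ — single C goes to the following onset.
V2 /a/ – V3 /u/: /k/ is a single consonant, so it becomes the next onset.
Putting it together: za.ta.kut.
The /z/ is in the onset of syllable 1 (/za/).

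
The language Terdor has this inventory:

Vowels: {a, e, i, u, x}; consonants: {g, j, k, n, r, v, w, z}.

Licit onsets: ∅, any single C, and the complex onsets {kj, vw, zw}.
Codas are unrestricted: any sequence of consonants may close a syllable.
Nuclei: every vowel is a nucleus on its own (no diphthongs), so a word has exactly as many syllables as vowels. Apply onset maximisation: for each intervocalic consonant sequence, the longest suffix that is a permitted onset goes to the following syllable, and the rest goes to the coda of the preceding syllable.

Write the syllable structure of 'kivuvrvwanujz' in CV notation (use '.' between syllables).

CV.CVCC.CCV.CVCC

Nuclei (vowels): i, u, a, u → 4 syllables.
V1 /i/ – V2 /u/: /v/ → onset of the next syllable (single consonants are always licit onsets).
V2 /u/ – V3 /a/: /vrvw/; trying suffixes from longest down, /vw/ is the first permitted one, so coda /vr/ | onset /vw/.
V3 /a/ – V4 /u/: just /n/ — single C goes to the following onset.
Putting it together: ki.vuvr.vwa.nujz.
Mapping each syllable to C/V: /ki/ → CV, /vuvr/ → CVCC, /vwa/ → CCV, /nujz/ → CVCC.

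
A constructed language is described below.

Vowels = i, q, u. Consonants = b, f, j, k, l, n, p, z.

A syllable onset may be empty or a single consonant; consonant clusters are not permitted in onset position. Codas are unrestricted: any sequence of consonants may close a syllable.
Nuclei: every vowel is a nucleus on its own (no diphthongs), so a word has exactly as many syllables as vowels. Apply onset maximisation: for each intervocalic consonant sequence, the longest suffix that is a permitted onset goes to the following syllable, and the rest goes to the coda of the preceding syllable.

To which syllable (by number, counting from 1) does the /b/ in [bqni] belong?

Vowels present: q, i; each is a nucleus, giving 2 syllables.
/q…i/ gap (V1→V2): /n/ is a single consonant, so it becomes the next onset.
Putting it together: bq.ni.
The /b/ is in the onset of syllable 1 (/bq/).

1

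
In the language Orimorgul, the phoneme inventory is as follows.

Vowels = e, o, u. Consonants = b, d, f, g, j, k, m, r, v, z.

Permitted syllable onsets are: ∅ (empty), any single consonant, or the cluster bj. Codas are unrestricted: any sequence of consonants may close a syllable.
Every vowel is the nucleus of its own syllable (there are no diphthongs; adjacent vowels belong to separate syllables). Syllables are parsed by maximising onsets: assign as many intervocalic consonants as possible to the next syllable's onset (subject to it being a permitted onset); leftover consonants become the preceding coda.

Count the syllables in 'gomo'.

2

The vowels are o, o — 2 nuclei, so 2 syllables.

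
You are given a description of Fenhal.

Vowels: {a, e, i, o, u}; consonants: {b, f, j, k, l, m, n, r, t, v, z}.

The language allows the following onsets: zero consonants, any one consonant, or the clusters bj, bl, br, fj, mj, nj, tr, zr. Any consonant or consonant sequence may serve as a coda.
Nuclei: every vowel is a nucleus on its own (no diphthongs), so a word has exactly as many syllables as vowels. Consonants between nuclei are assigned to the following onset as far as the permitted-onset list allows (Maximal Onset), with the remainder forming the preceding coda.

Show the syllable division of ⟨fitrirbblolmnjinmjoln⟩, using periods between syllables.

fi.trirb.blolm.njin.mjoln

Nuclei (vowels): i, i, o, i, o → 5 syllables.
V1 /i/ – V2 /i/: /tr/ — entire cluster is a permitted onset → onset /tr/, coda ∅.
V2 /i/ – V3 /o/: cluster /rbbl/ — the longest permitted-onset suffix is /bl/; onset = /bl/, preceding coda = /rb/.
V3 /o/ – V4 /i/: /lmnj/ — longest licit onset from the right is /nj/, leaving /lm/ as coda.
V4 /i/ – V5 /o/: /nmj/ splits as /n/ + /mj/ (/mj/ is the longest suffix that is a licit onset).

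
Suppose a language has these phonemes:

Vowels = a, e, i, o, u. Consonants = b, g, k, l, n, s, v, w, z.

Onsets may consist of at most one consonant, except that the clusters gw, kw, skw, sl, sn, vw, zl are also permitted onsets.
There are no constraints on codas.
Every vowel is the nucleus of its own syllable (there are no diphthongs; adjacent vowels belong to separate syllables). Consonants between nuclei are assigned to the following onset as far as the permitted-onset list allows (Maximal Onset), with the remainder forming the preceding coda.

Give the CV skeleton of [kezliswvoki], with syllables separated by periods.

CV.CCVCC.CV.CV

Nuclei (vowels): e, i, o, i → 4 syllables.
σ1/σ2 boundary: cluster /zl/ — /zl/ is itself a permitted onset, so the whole cluster goes right; preceding coda = ∅.
σ2/σ3 boundary: /swv/; trying suffixes from longest down, /v/ is the first permitted one, so coda /sw/ | onset /v/.
σ3/σ4 boundary: /k/ is a single consonant, so it becomes the next onset.
Syllabification: ke.zlisw.vo.ki.
Mapping each syllable to C/V: /ke/ → CV, /zlisw/ → CCVCC, /vo/ → CV, /ki/ → CV.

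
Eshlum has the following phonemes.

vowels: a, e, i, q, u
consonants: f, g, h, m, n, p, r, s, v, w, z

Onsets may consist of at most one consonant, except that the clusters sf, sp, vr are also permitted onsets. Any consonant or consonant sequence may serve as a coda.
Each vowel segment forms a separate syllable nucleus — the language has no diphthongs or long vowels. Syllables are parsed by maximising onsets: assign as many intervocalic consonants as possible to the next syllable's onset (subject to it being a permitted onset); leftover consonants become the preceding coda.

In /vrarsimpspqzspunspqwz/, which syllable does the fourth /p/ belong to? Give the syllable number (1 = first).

5

The vowels are a, i, q, u, q — 5 nuclei, so 5 syllables.
σ1/σ2 boundary: /rs/ splits as /r/ + /s/ (/s/ is the longest suffix that is a licit onset).
σ2/σ3 boundary: /mpsp/ splits as /mp/ + /sp/ (/sp/ is the longest suffix that is a licit onset).
σ3/σ4 boundary: /zsp/ — longest licit onset from the right is /sp/, leaving /z/ as coda.
σ4/σ5 boundary: cluster /nsp/ — the longest permitted-onset suffix is /sp/; onset = /sp/, preceding coda = /n/.
Putting it together: vrar.simp.spqz.spun.spqwz.
The fourth /p/ is in the onset of syllable 5 (/spqwz/).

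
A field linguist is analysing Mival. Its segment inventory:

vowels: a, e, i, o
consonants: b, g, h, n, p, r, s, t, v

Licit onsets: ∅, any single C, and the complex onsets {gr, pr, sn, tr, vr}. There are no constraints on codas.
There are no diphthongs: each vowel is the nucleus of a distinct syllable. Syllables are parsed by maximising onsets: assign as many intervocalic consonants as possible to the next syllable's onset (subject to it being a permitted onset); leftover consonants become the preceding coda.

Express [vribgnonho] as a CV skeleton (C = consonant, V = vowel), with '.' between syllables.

Vowels present: i, o, o; each is a nucleus, giving 3 syllables.
σ1/σ2 boundary: /bgn/ — longest licit onset from the right is /n/, leaving /bg/ as coda.
σ2/σ3 boundary: /nh/; trying suffixes from longest down, /h/ is the first permitted one, so coda /n/ | onset /h/.
Result: vribg.non.ho.
Mapping each syllable to C/V: /vribg/ → CCVCC, /non/ → CVC, /ho/ → CV.

CCVCC.CVC.CV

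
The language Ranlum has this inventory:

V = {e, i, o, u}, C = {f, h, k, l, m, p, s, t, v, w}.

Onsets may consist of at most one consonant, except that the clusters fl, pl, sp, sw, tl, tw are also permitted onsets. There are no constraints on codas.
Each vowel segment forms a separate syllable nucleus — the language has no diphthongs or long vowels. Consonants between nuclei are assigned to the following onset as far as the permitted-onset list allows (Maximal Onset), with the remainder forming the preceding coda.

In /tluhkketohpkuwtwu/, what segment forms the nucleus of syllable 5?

Nuclei (vowels): u, e, o, u, u → 5 syllables.
The fifth nucleus (vowel 5 from the left) is /u/.

u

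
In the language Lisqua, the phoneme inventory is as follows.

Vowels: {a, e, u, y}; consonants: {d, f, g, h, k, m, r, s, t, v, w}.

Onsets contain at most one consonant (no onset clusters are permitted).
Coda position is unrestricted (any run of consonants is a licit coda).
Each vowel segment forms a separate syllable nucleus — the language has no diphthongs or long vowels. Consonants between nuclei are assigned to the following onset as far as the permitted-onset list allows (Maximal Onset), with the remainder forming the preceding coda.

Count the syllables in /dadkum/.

2

The vowels are a, u — 2 nuclei, so 2 syllables.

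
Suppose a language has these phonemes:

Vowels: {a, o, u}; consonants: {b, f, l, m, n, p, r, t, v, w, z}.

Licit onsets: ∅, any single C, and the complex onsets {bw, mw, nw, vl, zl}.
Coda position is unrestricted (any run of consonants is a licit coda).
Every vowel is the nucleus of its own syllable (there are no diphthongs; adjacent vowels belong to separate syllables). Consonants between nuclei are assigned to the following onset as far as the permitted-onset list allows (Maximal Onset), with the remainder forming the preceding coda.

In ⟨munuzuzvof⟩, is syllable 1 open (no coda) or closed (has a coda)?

Vowels present: u, u, u, o; each is a nucleus, giving 4 syllables.
/u…u/ gap (V1→V2): /n/ → onset of the next syllable (single consonants are always licit onsets).
/u…u/ gap (V2→V3): just /z/ — single C goes to the following onset.
/u…o/ gap (V3→V4): /zv/ splits as /z/ + /v/ (/v/ is the longest suffix that is a licit onset).
Syllabification: mu.nu.zuz.vof.
Syllable 1 is /mu/; it ends in its nucleus with no coda, so it is open.

open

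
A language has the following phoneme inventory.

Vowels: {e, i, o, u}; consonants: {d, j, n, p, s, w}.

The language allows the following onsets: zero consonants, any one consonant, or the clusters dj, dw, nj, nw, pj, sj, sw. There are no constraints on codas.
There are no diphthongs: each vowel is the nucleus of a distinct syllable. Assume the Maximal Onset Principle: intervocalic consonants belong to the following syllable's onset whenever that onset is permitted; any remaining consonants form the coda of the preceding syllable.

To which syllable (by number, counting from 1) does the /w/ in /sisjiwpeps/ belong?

The vowels are i, i, e — 3 nuclei, so 3 syllables.
Between /i/ (V1) and /i/ (V2): /sj/ is a licit onset in full, so it all attaches to the next syllable.
Between /i/ (V2) and /e/ (V3): /wp/ splits as /w/ + /p/ (/p/ is the longest suffix that is a licit onset).
Result: si.sjiw.peps.
The /w/ is in the coda of syllable 2 (/sjiw/).

2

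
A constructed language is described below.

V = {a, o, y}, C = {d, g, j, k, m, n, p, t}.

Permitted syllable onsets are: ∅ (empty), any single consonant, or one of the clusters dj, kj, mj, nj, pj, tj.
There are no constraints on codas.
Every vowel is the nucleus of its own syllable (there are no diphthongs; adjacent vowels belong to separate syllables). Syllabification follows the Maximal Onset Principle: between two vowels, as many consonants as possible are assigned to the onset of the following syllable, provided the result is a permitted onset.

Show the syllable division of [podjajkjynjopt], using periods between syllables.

The vowels are o, a, y, o — 4 nuclei, so 4 syllables.
V1 /o/ – V2 /a/: /dj/ is a licit onset in full, so it all attaches to the next syllable.
V2 /a/ – V3 /y/: /jkj/; trying suffixes from longest down, /kj/ is the first permitted one, so coda /j/ | onset /kj/.
V3 /y/ – V4 /o/: /nj/ is a licit onset in full, so it all attaches to the next syllable.

po.djaj.kjy.njopt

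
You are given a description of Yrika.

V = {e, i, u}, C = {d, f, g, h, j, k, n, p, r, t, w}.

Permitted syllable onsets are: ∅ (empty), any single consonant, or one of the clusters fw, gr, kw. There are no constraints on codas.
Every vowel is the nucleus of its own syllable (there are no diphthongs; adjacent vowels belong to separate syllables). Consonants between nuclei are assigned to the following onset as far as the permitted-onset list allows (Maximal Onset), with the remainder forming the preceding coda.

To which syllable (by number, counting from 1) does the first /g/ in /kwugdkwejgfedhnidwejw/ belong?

1

Vowels present: u, e, e, i, e; each is a nucleus, giving 5 syllables.
σ1/σ2 boundary: cluster /gdkw/ — the longest permitted-onset suffix is /kw/; onset = /kw/, preceding coda = /gd/.
σ2/σ3 boundary: cluster /jgf/ — the longest permitted-onset suffix is /f/; onset = /f/, preceding coda = /jg/.
σ3/σ4 boundary: /dhn/; trying suffixes from longest down, /n/ is the first permitted one, so coda /dh/ | onset /n/.
σ4/σ5 boundary: /dw/ — longest licit onset from the right is /w/, leaving /d/ as coda.
Result: kwugd.kwejg.fedh.nid.wejw.
The first /g/ is in the coda of syllable 1 (/kwugd/).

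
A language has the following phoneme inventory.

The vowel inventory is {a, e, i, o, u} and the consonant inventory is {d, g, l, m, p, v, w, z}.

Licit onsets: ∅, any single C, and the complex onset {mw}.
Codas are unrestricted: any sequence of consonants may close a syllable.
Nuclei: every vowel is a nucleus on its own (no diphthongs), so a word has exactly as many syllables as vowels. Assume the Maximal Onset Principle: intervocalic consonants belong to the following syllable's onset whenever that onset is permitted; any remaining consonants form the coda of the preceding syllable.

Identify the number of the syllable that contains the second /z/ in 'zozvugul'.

1

The vowels are o, u, u — 3 nuclei, so 3 syllables.
Between /o/ (V1) and /u/ (V2): /zv/; trying suffixes from longest down, /v/ is the first permitted one, so coda /z/ | onset /v/.
Between /u/ (V2) and /u/ (V3): /g/ → onset of the next syllable (single consonants are always licit onsets).
Syllabification: zoz.vu.gul.
The second /z/ is in the coda of syllable 1 (/zoz/).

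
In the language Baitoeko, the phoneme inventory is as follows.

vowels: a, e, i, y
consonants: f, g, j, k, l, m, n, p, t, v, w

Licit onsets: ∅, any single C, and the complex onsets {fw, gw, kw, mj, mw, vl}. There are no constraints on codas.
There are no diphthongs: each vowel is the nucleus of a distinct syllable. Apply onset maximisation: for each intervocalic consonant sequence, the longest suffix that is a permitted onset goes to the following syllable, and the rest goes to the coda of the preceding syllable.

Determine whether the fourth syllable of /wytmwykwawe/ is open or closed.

open

Vowels present: y, y, a, e; each is a nucleus, giving 4 syllables.
V1 /y/ – V2 /y/: /tmw/; trying suffixes from longest down, /mw/ is the first permitted one, so coda /t/ | onset /mw/.
V2 /y/ – V3 /a/: /kw/ — entire cluster is a permitted onset → onset /kw/, coda ∅.
V3 /a/ – V4 /e/: just /w/ — single C goes to the following onset.
Result: wyt.mwy.kwa.we.
Syllable 4 is /we/; it ends in its nucleus with no coda, so it is open.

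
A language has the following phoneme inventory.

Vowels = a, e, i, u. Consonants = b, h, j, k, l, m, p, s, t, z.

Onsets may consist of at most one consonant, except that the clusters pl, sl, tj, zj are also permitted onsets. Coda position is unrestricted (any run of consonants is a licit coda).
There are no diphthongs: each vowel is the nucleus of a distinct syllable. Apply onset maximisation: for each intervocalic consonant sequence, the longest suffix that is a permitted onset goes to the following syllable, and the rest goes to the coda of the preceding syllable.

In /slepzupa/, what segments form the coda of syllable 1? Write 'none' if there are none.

The vowels are e, u, a — 3 nuclei, so 3 syllables.
/e…u/ gap (V1→V2): cluster /pz/ — the longest permitted-onset suffix is /z/; onset = /z/, preceding coda = /p/.
/u…a/ gap (V2→V3): /p/ is a single consonant, so it becomes the next onset.
Result: slep.zu.pa.
Syllable 1 is /slep/: onset /sl/, nucleus /e/, coda /p/.

p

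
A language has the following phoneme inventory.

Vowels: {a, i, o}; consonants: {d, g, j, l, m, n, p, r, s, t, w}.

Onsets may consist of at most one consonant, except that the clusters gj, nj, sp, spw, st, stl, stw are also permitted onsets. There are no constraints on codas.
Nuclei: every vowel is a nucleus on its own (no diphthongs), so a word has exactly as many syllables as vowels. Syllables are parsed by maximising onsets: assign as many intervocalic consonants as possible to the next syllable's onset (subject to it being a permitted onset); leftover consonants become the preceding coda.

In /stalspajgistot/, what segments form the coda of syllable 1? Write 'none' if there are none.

Vowels present: a, a, i, o; each is a nucleus, giving 4 syllables.
σ1/σ2 boundary: /lsp/ splits as /l/ + /sp/ (/sp/ is the longest suffix that is a licit onset).
σ2/σ3 boundary: /jg/ splits as /j/ + /g/ (/g/ is the longest suffix that is a licit onset).
σ3/σ4 boundary: cluster /st/ — /st/ is itself a permitted onset, so the whole cluster goes right; preceding coda = ∅.
Syllabification: stal.spaj.gi.stot.
Syllable 1 is /stal/: onset /st/, nucleus /a/, coda /l/.

l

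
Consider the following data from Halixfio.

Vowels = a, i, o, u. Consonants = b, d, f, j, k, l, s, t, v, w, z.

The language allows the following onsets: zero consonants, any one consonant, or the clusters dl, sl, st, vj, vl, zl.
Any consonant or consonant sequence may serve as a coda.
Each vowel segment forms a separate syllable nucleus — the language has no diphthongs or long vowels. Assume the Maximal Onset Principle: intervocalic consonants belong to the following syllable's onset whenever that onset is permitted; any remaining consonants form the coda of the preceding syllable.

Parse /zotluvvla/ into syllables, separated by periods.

zot.luv.vla

Vowels present: o, u, a; each is a nucleus, giving 3 syllables.
/o…u/ gap (V1→V2): /tl/; trying suffixes from longest down, /l/ is the first permitted one, so coda /t/ | onset /l/.
/u…a/ gap (V2→V3): /vvl/; trying suffixes from longest down, /vl/ is the first permitted one, so coda /v/ | onset /vl/.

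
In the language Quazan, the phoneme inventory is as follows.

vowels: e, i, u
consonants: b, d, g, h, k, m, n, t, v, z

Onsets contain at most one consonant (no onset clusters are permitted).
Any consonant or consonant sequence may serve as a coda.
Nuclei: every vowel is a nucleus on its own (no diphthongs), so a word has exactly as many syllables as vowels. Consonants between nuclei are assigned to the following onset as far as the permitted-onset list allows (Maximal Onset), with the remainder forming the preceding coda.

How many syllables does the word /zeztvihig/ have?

Nuclei (vowels): e, i, i → 3 syllables.

3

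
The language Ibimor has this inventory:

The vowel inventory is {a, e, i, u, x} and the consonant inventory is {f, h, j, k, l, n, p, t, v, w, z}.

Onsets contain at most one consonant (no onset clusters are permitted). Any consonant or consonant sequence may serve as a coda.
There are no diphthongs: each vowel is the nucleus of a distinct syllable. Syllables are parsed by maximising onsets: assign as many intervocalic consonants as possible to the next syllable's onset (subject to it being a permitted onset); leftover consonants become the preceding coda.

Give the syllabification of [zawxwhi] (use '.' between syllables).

za.wxw.hi

Nuclei (vowels): a, x, i → 3 syllables.
V1 /a/ – V2 /x/: /w/ is a single consonant, so it becomes the next onset.
V2 /x/ – V3 /i/: cluster /wh/ — the longest permitted-onset suffix is /h/; onset = /h/, preceding coda = /w/.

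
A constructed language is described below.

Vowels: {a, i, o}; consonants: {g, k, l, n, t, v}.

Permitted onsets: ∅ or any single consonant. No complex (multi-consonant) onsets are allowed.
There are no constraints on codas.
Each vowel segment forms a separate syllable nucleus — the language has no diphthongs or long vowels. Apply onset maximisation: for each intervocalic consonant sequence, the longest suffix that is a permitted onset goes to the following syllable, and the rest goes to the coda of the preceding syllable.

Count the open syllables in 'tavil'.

1

The vowels are a, i — 2 nuclei, so 2 syllables.
/a…i/ gap (V1→V2): /v/ → onset of the next syllable (single consonants are always licit onsets).
Result: ta.vil.
Classifying each syllable: /ta/ (open), /vil/ (closed).
Open syllables: 1.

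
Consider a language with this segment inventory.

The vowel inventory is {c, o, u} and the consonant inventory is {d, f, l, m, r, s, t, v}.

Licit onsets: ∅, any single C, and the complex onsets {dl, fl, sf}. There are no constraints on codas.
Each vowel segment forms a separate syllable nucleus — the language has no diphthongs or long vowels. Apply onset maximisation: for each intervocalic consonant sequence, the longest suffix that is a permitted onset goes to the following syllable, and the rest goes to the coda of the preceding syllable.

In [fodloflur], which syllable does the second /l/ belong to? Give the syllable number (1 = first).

Vowels present: o, o, u; each is a nucleus, giving 3 syllables.
σ1/σ2 boundary: /dl/ is a licit onset in full, so it all attaches to the next syllable.
σ2/σ3 boundary: /fl/ is a licit onset in full, so it all attaches to the next syllable.
So the parse is fo.dlo.flur.
The second /l/ is in the onset of syllable 3 (/flur/).

3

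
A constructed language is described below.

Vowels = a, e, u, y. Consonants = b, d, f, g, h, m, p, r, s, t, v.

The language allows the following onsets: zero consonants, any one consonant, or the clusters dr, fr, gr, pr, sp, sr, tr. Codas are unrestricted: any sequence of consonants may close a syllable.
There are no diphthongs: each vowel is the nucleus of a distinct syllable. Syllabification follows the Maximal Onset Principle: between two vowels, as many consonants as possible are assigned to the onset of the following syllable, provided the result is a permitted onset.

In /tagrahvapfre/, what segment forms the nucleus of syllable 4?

Nuclei (vowels): a, a, a, e → 4 syllables.
The fourth nucleus (vowel 4 from the left) is /e/.

e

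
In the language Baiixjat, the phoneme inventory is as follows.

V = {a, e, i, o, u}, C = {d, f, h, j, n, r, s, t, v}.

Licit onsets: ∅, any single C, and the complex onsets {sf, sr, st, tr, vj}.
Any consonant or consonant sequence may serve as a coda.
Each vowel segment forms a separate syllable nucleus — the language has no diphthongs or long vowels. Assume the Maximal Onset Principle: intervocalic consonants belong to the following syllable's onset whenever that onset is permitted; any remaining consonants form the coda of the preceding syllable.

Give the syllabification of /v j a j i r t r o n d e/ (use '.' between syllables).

Vowels present: a, i, o, e; each is a nucleus, giving 4 syllables.
Between /a/ (V1) and /i/ (V2): /j/ → onset of the next syllable (single consonants are always licit onsets).
Between /i/ (V2) and /o/ (V3): /rtr/ splits as /r/ + /tr/ (/tr/ is the longest suffix that is a licit onset).
Between /o/ (V3) and /e/ (V4): /nd/ splits as /n/ + /d/ (/d/ is the longest suffix that is a licit onset).

vja.jir.tron.de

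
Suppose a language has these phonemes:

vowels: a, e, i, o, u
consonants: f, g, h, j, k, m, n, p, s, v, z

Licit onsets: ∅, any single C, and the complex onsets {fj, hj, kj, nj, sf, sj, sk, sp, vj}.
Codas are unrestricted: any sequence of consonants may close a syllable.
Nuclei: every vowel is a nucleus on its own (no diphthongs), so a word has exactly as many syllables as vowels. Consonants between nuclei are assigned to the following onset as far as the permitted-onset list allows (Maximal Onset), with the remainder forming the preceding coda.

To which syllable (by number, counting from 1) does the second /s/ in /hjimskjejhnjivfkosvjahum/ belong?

4

Nuclei (vowels): i, e, i, o, a, u → 6 syllables.
Between /i/ (V1) and /e/ (V2): /mskj/; trying suffixes from longest down, /kj/ is the first permitted one, so coda /ms/ | onset /kj/.
Between /e/ (V2) and /i/ (V3): cluster /jhnj/ — the longest permitted-onset suffix is /nj/; onset = /nj/, preceding coda = /jh/.
Between /i/ (V3) and /o/ (V4): /vfk/ — longest licit onset from the right is /k/, leaving /vf/ as coda.
Between /o/ (V4) and /a/ (V5): /svj/; trying suffixes from longest down, /vj/ is the first permitted one, so coda /s/ | onset /vj/.
Between /a/ (V5) and /u/ (V6): /h/ → onset of the next syllable (single consonants are always licit onsets).
Syllabification: hjims.kjejh.njivf.kos.vja.hum.
The second /s/ is in the coda of syllable 4 (/kos/).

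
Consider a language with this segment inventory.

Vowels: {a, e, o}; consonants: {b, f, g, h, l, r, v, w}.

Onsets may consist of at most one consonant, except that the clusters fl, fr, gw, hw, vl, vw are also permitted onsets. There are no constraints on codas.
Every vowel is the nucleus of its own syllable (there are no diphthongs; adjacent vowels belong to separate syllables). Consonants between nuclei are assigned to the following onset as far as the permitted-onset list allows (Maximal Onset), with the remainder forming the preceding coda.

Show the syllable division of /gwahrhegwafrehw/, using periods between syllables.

Vowels present: a, e, a, e; each is a nucleus, giving 4 syllables.
σ1/σ2 boundary: cluster /hrh/ — the longest permitted-onset suffix is /h/; onset = /h/, preceding coda = /hr/.
σ2/σ3 boundary: /gw/ — entire cluster is a permitted onset → onset /gw/, coda ∅.
σ3/σ4 boundary: /fr/ is a licit onset in full, so it all attaches to the next syllable.

gwahr.he.gwa.frehw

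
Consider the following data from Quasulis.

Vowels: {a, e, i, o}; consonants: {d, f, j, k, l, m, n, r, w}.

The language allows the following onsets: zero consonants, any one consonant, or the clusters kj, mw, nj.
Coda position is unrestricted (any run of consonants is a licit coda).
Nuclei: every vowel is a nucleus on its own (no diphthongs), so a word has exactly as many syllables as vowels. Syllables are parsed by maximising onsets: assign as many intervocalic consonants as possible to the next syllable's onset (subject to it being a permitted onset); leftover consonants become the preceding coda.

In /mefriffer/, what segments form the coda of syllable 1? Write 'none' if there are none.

f

Nuclei (vowels): e, i, e → 3 syllables.
σ1/σ2 boundary: /fr/ splits as /f/ + /r/ (/r/ is the longest suffix that is a licit onset).
σ2/σ3 boundary: /ff/; trying suffixes from longest down, /f/ is the first permitted one, so coda /f/ | onset /f/.
Result: mef.rif.fer.
Syllable 1 is /mef/: onset /m/, nucleus /e/, coda /f/.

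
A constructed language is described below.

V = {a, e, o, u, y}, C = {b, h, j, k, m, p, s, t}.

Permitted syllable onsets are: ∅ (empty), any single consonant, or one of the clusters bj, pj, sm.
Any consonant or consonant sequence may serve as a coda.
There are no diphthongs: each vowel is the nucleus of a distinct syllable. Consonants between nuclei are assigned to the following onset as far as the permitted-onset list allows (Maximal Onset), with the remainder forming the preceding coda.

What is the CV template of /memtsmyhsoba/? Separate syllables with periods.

Vowels present: e, y, o, a; each is a nucleus, giving 4 syllables.
/e…y/ gap (V1→V2): /mtsm/; trying suffixes from longest down, /sm/ is the first permitted one, so coda /mt/ | onset /sm/.
/y…o/ gap (V2→V3): /hs/ — longest licit onset from the right is /s/, leaving /h/ as coda.
/o…a/ gap (V3→V4): /b/ → onset of the next syllable (single consonants are always licit onsets).
Result: memt.smyh.so.ba.
Mapping each syllable to C/V: /memt/ → CVCC, /smyh/ → CCVC, /so/ → CV, /ba/ → CV.

CVCC.CCVC.CV.CV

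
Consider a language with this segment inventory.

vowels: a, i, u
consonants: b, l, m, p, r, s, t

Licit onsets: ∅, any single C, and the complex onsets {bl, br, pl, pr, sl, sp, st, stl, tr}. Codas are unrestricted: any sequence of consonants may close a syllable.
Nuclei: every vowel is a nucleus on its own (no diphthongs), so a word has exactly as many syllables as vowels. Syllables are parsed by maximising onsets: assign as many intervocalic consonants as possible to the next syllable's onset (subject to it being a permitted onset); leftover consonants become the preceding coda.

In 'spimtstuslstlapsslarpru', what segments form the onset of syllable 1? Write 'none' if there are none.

The vowels are i, u, a, a, u — 5 nuclei, so 5 syllables.
Between /i/ (V1) and /u/ (V2): /mtst/; trying suffixes from longest down, /st/ is the first permitted one, so coda /mt/ | onset /st/.
Between /u/ (V2) and /a/ (V3): /slstl/ splits as /sl/ + /stl/ (/stl/ is the longest suffix that is a licit onset).
Between /a/ (V3) and /a/ (V4): cluster /pssl/ — the longest permitted-onset suffix is /sl/; onset = /sl/, preceding coda = /ps/.
Between /a/ (V4) and /u/ (V5): /rpr/ — longest licit onset from the right is /pr/, leaving /r/ as coda.
Putting it together: spimt.stusl.stlaps.slar.pru.
Syllable 1 is /spimt/: onset /sp/, nucleus /i/, coda /mt/.

sp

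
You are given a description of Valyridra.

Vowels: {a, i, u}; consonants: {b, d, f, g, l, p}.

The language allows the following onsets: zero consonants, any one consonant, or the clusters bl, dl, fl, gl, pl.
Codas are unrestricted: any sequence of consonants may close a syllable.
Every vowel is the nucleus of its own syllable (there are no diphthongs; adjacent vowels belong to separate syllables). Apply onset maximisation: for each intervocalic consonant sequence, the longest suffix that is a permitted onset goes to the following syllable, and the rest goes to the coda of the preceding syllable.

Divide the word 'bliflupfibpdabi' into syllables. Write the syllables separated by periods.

Nuclei (vowels): i, u, i, a, i → 5 syllables.
V1 /i/ – V2 /u/: cluster /fl/ — /fl/ is itself a permitted onset, so the whole cluster goes right; preceding coda = ∅.
V2 /u/ – V3 /i/: /pf/; trying suffixes from longest down, /f/ is the first permitted one, so coda /p/ | onset /f/.
V3 /i/ – V4 /a/: /bpd/ — longest licit onset from the right is /d/, leaving /bp/ as coda.
V4 /a/ – V5 /i/: /b/ is a single consonant, so it becomes the next onset.

bli.flup.fibp.da.bi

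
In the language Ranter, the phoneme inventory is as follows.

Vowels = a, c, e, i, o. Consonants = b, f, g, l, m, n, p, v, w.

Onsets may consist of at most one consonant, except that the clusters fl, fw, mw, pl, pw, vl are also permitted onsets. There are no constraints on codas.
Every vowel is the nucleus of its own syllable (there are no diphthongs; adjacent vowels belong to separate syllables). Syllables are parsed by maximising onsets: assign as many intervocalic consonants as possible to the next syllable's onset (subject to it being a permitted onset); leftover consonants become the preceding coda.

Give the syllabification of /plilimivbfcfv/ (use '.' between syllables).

pli.li.mivb.fcfv

Vowels present: i, i, i, c; each is a nucleus, giving 4 syllables.
/i…i/ gap (V1→V2): /l/ is a single consonant, so it becomes the next onset.
/i…i/ gap (V2→V3): /m/ is a single consonant, so it becomes the next onset.
/i…c/ gap (V3→V4): /vbf/; trying suffixes from longest down, /f/ is the first permitted one, so coda /vb/ | onset /f/.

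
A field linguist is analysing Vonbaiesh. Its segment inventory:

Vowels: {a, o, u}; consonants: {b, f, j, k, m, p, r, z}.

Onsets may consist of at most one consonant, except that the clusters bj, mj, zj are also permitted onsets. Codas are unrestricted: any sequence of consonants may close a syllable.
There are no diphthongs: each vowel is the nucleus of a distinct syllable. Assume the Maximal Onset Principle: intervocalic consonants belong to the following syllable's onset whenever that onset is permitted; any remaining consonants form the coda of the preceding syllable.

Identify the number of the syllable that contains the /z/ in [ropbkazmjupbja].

Vowels present: o, a, u, a; each is a nucleus, giving 4 syllables.
σ1/σ2 boundary: /pbk/ — longest licit onset from the right is /k/, leaving /pb/ as coda.
σ2/σ3 boundary: cluster /zmj/ — the longest permitted-onset suffix is /mj/; onset = /mj/, preceding coda = /z/.
σ3/σ4 boundary: /pbj/ splits as /p/ + /bj/ (/bj/ is the longest suffix that is a licit onset).
So the parse is ropb.kaz.mjup.bja.
The /z/ is in the coda of syllable 2 (/kaz/).

2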